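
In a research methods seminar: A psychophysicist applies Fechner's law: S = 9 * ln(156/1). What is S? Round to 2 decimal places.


S = 9 * ln(156/1)
I/I0 = 156.0
ln(156.0) = 5.0499
S = 9 * 5.0499
= 45.45


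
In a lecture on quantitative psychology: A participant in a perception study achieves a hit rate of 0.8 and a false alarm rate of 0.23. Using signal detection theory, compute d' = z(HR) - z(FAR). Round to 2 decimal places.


d' = z(HR) - z(FAR)
z(0.8) = 0.8416
z(0.23) = -0.7388
d' = 0.8416 - -0.7388
= 1.58


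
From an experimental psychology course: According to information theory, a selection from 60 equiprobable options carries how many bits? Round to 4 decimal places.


H = log2(n)
H = log2(60)
= 5.9069


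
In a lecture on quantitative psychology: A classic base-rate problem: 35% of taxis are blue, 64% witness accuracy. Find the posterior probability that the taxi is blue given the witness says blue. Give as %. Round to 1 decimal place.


P(blue | says blue) = P(says blue | blue)*P(blue) / [P(says blue | blue)*P(blue) + P(says blue | not blue)*P(not blue)]
Numerator = 0.64 * 0.35 = 0.224
False identification = 0.36 * 0.65 = 0.234
P = 0.224 / (0.224 + 0.234)
= 0.224 / 0.458
As percentage = 48.9


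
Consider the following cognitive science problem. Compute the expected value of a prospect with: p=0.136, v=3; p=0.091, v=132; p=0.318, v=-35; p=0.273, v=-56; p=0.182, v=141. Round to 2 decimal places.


EU = sum(p_i * v_i)
0.136 * 3 = 0.408
0.091 * 132 = 12.012
0.318 * -35 = -11.13
0.273 * -56 = -15.288
0.182 * 141 = 25.662
EU = 0.408 + 12.012 + -11.13 + -15.288 + 25.662
= 11.66


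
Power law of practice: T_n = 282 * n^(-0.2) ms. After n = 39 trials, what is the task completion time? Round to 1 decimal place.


T_n = 282 * 39^(-0.2)
39^(-0.2) = 0.480604
T_n = 282 * 0.480604
= 135.5 ms


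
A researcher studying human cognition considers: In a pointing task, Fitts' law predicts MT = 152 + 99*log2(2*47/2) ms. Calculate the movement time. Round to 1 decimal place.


MT = 152 + 99 * log2(2*47/2)
2D/W = 47.0
log2(47.0) = 5.5546
MT = 152 + 99 * 5.5546
= 701.9 ms


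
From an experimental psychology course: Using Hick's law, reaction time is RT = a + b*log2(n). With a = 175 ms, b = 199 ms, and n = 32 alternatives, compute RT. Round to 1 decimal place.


RT = 175 + 199 * log2(32)
log2(32) = 5.0
RT = 175 + 199 * 5.0
= 175 + 995.0
= 1170.0 ms


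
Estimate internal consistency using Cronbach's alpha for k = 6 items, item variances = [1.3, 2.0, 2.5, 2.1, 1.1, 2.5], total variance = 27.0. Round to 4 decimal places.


alpha = (k/(k-1)) * (1 - sum(s_i^2)/s_total^2)
sum(item variances) = 11.5
k/(k-1) = 6/5 = 1.2
1 - 11.5/27.0 = 1 - 0.425926 = 0.574074
alpha = 1.2 * 0.574074
= 0.6889


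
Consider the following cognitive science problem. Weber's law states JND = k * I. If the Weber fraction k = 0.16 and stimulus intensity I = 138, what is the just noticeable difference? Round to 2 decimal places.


JND = k * I
JND = 0.16 * 138
= 22.08


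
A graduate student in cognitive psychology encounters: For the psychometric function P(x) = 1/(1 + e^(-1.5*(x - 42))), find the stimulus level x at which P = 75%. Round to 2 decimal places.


At P = 0.75: 0.75 = 1/(1 + e^(-k*(x-x0)))
Solving: e^(-k*(x-x0)) = 1/3
x = x0 + ln(3)/k
ln(3) = 1.0986
x = 42 + 1.0986/1.5
= 42 + 0.7324
= 42.73


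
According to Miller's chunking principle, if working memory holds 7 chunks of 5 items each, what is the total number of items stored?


Total items = chunks * items_per_chunk
= 7 * 5
= 35


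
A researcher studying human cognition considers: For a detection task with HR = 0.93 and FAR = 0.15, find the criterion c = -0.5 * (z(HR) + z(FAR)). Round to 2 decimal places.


c = -0.5 * (z(HR) + z(FAR))
z(0.93) = 1.4758
z(0.15) = -1.0364
c = -0.5 * (1.4758 + -1.0364)
= -0.5 * 0.4394
= -0.22


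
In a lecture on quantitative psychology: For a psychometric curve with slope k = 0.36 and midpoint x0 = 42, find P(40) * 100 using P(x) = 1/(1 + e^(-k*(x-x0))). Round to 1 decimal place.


P(x) = 1/(1 + e^(-0.36*(40 - 42)))
Exponent = -0.36 * -2 = 0.72
e^(0.72) = 2.054433
P = 1/(1 + 2.054433) = 0.327393
Percentage = 32.7


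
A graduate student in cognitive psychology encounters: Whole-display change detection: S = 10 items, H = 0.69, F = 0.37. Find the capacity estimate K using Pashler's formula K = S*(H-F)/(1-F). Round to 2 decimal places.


K = S * (H - F) / (1 - F)
H - F = 0.32
1 - F = 0.63
K = 10 * 0.32 / 0.63
= 5.08


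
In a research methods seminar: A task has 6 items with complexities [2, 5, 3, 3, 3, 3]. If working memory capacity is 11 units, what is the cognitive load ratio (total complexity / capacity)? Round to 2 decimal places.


Total complexity = 2 + 5 + 3 + 3 + 3 + 3 = 19
Load = total / capacity = 19 / 11
= 1.73


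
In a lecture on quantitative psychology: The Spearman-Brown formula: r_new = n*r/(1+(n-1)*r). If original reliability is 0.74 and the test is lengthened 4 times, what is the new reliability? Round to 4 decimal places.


r_new = n*r / (1 + (n-1)*r)
Numerator = 4 * 0.74 = 2.96
Denominator = 1 + 3 * 0.74 = 3.22
r_new = 2.96 / 3.22
= 0.9193


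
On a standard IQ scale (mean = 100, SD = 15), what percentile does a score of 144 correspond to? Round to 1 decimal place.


z = (IQ - mean) / SD
z = (144 - 100) / 15 = 2.9333
Percentile = Phi(2.9333) * 100
Phi(2.9333) = 0.998323
= 99.8


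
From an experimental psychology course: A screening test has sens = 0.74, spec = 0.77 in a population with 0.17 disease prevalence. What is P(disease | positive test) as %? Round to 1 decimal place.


PPV = (sens * prev) / (sens * prev + (1-spec) * (1-prev))
Numerator = 0.74 * 0.17 = 0.1258
P(positive and no disease) = (1 - spec) * (1 - prev) = (1 - 0.77) * (1 - 0.17) = 0.1909
Denominator = 0.1258 + 0.1909 = 0.3167
PPV = 0.1258 / 0.3167 = 0.397221
As percentage = 39.7


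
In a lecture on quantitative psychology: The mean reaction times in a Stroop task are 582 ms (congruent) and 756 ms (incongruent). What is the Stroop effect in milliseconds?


Stroop effect = RT(incongruent) - RT(congruent)
= 756 - 582
= 174 ms


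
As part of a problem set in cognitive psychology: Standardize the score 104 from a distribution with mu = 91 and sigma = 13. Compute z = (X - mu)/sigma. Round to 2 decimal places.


z = (X - mu) / sigma
= (104 - 91) / 13
= 13 / 13
= 1.00


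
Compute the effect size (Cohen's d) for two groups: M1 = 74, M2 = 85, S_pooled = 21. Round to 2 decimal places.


Cohen's d = (M1 - M2) / S_pooled
= (74 - 85) / 21
= -11 / 21
= -0.52


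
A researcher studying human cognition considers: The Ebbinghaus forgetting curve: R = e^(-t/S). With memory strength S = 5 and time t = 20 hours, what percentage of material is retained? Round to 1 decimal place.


R = e^(-t/S)
-t/S = -20/5 = -4.0
R = e^(-4.0) = 0.018316
Percentage = 0.018316 * 100
= 1.8


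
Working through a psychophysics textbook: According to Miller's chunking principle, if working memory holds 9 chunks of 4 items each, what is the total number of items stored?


Total items = chunks * items_per_chunk
= 9 * 4
= 36


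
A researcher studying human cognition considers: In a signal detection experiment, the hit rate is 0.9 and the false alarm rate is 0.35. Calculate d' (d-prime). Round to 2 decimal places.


d' = z(HR) - z(FAR)
z(0.9) = 1.2816
z(0.35) = -0.3853
d' = 1.2816 - -0.3853
= 1.67


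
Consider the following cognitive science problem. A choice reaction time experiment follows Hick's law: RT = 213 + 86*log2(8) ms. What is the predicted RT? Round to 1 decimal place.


RT = 213 + 86 * log2(8)
log2(8) = 3.0
RT = 213 + 86 * 3.0
= 213 + 258.0
= 471.0 ms


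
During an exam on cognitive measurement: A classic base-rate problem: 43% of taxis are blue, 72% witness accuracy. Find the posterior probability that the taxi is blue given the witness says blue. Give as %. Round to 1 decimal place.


P(blue | says blue) = P(says blue | blue)*P(blue) / [P(says blue | blue)*P(blue) + P(says blue | not blue)*P(not blue)]
Numerator = 0.72 * 0.43 = 0.3096
False identification = 0.28 * 0.57 = 0.1596
P = 0.3096 / (0.3096 + 0.1596)
= 0.3096 / 0.4692
As percentage = 66.0


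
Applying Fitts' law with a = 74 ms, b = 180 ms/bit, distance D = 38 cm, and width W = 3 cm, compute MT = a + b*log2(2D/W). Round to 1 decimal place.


MT = 74 + 180 * log2(2*38/3)
2D/W = 25.333333
log2(25.333333) = 4.663
MT = 74 + 180 * 4.663
= 913.3 ms


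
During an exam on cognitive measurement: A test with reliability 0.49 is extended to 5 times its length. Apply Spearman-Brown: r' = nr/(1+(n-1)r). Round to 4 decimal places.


r_new = n*r / (1 + (n-1)*r)
Numerator = 5 * 0.49 = 2.45
Denominator = 1 + 4 * 0.49 = 2.96
r_new = 2.45 / 2.96
= 0.8277


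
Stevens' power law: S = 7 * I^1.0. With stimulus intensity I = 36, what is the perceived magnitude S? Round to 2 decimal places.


S = 7 * 36^1.0
36^1.0 = 36.0
S = 7 * 36.0
= 252.00


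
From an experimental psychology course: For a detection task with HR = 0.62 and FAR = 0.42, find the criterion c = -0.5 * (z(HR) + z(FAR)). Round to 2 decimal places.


c = -0.5 * (z(HR) + z(FAR))
z(0.62) = 0.3055
z(0.42) = -0.2019
c = -0.5 * (0.3055 + -0.2019)
= -0.5 * 0.1036
= -0.05


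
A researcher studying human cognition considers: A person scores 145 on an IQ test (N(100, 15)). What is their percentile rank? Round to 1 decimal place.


z = (IQ - mean) / SD
z = (145 - 100) / 15 = 3.0
Percentile = Phi(3.0) * 100
Phi(3.0) = 0.99865
= 99.9


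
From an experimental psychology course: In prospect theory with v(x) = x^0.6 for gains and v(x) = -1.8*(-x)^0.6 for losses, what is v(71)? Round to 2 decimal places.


Since x = 71 >= 0, use v(x) = x^0.6
71^0.6 = 12.9049
v(71) = 12.90


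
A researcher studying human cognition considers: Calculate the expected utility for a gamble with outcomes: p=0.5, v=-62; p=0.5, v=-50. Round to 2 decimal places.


EU = sum(p_i * v_i)
0.5 * -62 = -31.0
0.5 * -50 = -25.0
EU = -31.0 + -25.0
= -56.00


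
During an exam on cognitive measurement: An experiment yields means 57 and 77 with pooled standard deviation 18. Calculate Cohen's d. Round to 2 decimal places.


Cohen's d = (M1 - M2) / S_pooled
= (57 - 77) / 18
= -20 / 18
= -1.11


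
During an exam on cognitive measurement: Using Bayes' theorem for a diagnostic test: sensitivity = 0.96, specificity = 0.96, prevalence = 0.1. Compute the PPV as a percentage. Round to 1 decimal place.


PPV = (sens * prev) / (sens * prev + (1-spec) * (1-prev))
Numerator = 0.96 * 0.1 = 0.096
P(positive and no disease) = (1 - spec) * (1 - prev) = (1 - 0.96) * (1 - 0.1) = 0.036
Denominator = 0.096 + 0.036 = 0.132
PPV = 0.096 / 0.132 = 0.727273
As percentage = 72.7


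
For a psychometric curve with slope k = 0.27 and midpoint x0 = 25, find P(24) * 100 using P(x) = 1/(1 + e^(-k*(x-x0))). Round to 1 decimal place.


P(x) = 1/(1 + e^(-0.27*(24 - 25)))
Exponent = -0.27 * -1 = 0.27
e^(0.27) = 1.309964
P = 1/(1 + 1.309964) = 0.432907
Percentage = 43.3


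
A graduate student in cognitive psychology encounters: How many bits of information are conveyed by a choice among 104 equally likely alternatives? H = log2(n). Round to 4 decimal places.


H = log2(n)
H = log2(104)
= 6.7004


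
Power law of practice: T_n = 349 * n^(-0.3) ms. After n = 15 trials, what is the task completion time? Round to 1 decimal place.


T_n = 349 * 15^(-0.3)
15^(-0.3) = 0.443785
T_n = 349 * 0.443785
= 154.9 ms


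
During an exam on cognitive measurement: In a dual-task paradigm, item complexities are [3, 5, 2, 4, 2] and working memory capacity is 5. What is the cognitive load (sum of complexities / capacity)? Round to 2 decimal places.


Total complexity = 3 + 5 + 2 + 4 + 2 = 16
Load = total / capacity = 16 / 5
= 3.20


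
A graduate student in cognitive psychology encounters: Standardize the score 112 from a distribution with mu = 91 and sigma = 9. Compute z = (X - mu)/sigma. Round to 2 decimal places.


z = (X - mu) / sigma
= (112 - 91) / 9
= 21 / 9
= 2.33


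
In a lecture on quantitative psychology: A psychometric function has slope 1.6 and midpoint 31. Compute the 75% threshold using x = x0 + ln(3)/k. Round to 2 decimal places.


At P = 0.75: 0.75 = 1/(1 + e^(-k*(x-x0)))
Solving: e^(-k*(x-x0)) = 1/3
x = x0 + ln(3)/k
ln(3) = 1.0986
x = 31 + 1.0986/1.6
= 31 + 0.6866
= 31.69


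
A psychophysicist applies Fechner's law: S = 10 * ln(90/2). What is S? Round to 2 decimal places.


S = 10 * ln(90/2)
I/I0 = 45.0
ln(45.0) = 3.8067
S = 10 * 3.8067
= 38.07


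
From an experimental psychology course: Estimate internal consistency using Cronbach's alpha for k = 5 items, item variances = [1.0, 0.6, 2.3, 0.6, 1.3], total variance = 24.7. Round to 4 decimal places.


alpha = (k/(k-1)) * (1 - sum(s_i^2)/s_total^2)
sum(item variances) = 5.8
k/(k-1) = 5/4 = 1.25
1 - 5.8/24.7 = 1 - 0.234818 = 0.765182
alpha = 1.25 * 0.765182
= 0.9565


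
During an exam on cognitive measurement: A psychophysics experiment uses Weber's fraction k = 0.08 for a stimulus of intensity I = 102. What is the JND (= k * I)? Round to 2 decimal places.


JND = k * I
JND = 0.08 * 102
= 8.16


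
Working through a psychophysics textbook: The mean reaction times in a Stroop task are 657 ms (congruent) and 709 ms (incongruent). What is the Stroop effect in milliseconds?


Stroop effect = RT(incongruent) - RT(congruent)
= 709 - 657
= 52 ms


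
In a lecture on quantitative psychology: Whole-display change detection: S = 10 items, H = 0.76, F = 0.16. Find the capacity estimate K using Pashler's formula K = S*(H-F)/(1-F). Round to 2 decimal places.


K = S * (H - F) / (1 - F)
H - F = 0.6
1 - F = 0.84
K = 10 * 0.6 / 0.84
= 7.14


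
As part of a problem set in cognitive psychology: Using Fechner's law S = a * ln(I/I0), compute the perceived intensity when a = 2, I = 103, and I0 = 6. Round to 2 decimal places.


S = 2 * ln(103/6)
I/I0 = 17.166667
ln(17.166667) = 2.843
S = 2 * 2.843
= 5.69


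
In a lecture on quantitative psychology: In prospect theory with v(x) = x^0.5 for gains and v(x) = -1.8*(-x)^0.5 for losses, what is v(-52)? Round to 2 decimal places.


Since x = -52 < 0, use v(x) = -lambda*(-x)^alpha
(-x) = 52
52^0.5 = 7.2111
v(-52) = -1.8 * 7.2111
= -12.98


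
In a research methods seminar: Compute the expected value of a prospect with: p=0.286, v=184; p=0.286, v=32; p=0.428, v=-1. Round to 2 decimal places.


EU = sum(p_i * v_i)
0.286 * 184 = 52.624
0.286 * 32 = 9.152
0.428 * -1 = -0.428
EU = 52.624 + 9.152 + -0.428
= 61.35


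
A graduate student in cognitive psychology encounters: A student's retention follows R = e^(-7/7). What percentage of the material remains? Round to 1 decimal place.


R = e^(-t/S)
-t/S = -7/7 = -1.0
R = e^(-1.0) = 0.367879
Percentage = 0.367879 * 100
= 36.8


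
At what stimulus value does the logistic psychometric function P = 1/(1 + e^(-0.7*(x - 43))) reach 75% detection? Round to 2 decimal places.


At P = 0.75: 0.75 = 1/(1 + e^(-k*(x-x0)))
Solving: e^(-k*(x-x0)) = 1/3
x = x0 + ln(3)/k
ln(3) = 1.0986
x = 43 + 1.0986/0.7
= 43 + 1.5694
= 44.57


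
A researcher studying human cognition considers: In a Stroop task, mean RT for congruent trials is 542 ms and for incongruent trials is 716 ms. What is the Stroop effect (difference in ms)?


Stroop effect = RT(incongruent) - RT(congruent)
= 716 - 542
= 174 ms


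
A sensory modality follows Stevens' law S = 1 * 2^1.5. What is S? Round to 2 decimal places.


S = 1 * 2^1.5
2^1.5 = 2.8284
S = 1 * 2.8284
= 2.83


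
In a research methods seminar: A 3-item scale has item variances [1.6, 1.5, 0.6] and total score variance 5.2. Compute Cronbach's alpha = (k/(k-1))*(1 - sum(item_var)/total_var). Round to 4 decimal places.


alpha = (k/(k-1)) * (1 - sum(s_i^2)/s_total^2)
sum(item variances) = 3.7
k/(k-1) = 3/2 = 1.5
1 - 3.7/5.2 = 1 - 0.711538 = 0.288462
alpha = 1.5 * 0.288462
= 0.4327


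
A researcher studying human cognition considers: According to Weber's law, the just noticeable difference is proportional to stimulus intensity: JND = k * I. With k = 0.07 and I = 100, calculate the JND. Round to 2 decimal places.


JND = k * I
JND = 0.07 * 100
= 7.00


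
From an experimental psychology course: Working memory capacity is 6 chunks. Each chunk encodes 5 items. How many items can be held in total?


Total items = chunks * items_per_chunk
= 6 * 5
= 30


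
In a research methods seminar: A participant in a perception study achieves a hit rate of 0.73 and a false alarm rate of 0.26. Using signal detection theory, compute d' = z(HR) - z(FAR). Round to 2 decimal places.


d' = z(HR) - z(FAR)
z(0.73) = 0.6128
z(0.26) = -0.6433
d' = 0.6128 - -0.6433
= 1.26


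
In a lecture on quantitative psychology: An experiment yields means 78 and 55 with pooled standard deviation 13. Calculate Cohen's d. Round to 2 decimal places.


Cohen's d = (M1 - M2) / S_pooled
= (78 - 55) / 13
= 23 / 13
= 1.77


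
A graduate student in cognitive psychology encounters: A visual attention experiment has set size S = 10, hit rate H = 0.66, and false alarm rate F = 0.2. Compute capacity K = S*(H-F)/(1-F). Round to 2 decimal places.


K = S * (H - F) / (1 - F)
H - F = 0.46
1 - F = 0.8
K = 10 * 0.46 / 0.8
= 5.75


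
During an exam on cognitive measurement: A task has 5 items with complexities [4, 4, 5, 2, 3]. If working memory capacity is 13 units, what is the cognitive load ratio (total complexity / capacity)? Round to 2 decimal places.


Total complexity = 4 + 4 + 5 + 2 + 3 = 18
Load = total / capacity = 18 / 13
= 1.38


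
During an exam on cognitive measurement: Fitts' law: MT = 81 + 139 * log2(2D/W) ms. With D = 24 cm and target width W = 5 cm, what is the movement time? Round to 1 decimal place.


MT = 81 + 139 * log2(2*24/5)
2D/W = 9.6
log2(9.6) = 3.263
MT = 81 + 139 * 3.263
= 534.6 ms


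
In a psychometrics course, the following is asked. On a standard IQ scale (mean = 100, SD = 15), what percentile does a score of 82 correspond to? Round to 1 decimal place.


z = (IQ - mean) / SD
z = (82 - 100) / 15 = -1.2
Percentile = Phi(-1.2) * 100
Phi(-1.2) = 0.11507
= 11.5


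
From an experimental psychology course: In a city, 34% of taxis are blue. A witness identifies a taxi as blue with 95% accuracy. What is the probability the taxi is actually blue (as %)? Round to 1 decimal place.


P(blue | says blue) = P(says blue | blue)*P(blue) / [P(says blue | blue)*P(blue) + P(says blue | not blue)*P(not blue)]
Numerator = 0.95 * 0.34 = 0.323
False identification = 0.05 * 0.66 = 0.033
P = 0.323 / (0.323 + 0.033)
= 0.323 / 0.356
As percentage = 90.7


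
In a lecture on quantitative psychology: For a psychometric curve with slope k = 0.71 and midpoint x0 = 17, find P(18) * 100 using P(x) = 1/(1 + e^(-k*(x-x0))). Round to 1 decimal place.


P(x) = 1/(1 + e^(-0.71*(18 - 17)))
Exponent = -0.71 * 1 = -0.71
e^(-0.71) = 0.491644
P = 1/(1 + 0.491644) = 0.670401
Percentage = 67.0


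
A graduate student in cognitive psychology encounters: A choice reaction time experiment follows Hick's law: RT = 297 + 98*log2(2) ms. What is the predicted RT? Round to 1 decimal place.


RT = 297 + 98 * log2(2)
log2(2) = 1.0
RT = 297 + 98 * 1.0
= 297 + 98.0
= 395.0 ms


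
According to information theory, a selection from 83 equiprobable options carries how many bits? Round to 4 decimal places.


H = log2(n)
H = log2(83)
= 6.3750


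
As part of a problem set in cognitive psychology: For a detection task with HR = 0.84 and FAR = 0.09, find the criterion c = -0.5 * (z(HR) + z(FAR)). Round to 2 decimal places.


c = -0.5 * (z(HR) + z(FAR))
z(0.84) = 0.9945
z(0.09) = -1.3408
c = -0.5 * (0.9945 + -1.3408)
= -0.5 * -0.3463
= 0.17


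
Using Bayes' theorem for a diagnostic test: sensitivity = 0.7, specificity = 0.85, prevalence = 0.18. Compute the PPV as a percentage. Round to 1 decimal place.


PPV = (sens * prev) / (sens * prev + (1-spec) * (1-prev))
Numerator = 0.7 * 0.18 = 0.126
P(positive and no disease) = (1 - spec) * (1 - prev) = (1 - 0.85) * (1 - 0.18) = 0.123
Denominator = 0.126 + 0.123 = 0.249
PPV = 0.126 / 0.249 = 0.506024
As percentage = 50.6


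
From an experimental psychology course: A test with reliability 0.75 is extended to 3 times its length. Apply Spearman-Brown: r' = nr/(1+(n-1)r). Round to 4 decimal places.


r_new = n*r / (1 + (n-1)*r)
Numerator = 3 * 0.75 = 2.25
Denominator = 1 + 2 * 0.75 = 2.5
r_new = 2.25 / 2.5
= 0.9000


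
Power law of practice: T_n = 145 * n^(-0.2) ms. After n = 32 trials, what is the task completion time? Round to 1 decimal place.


T_n = 145 * 32^(-0.2)
32^(-0.2) = 0.5
T_n = 145 * 0.5
= 72.5 ms


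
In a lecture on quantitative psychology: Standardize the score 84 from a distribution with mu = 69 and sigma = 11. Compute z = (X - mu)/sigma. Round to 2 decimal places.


z = (X - mu) / sigma
= (84 - 69) / 11
= 15 / 11
= 1.36


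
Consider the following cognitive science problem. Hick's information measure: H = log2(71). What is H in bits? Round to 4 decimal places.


H = log2(n)
H = log2(71)
= 6.1497


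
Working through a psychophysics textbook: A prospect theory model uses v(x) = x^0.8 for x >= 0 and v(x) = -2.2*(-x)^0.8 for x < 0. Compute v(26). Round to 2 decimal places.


Since x = 26 >= 0, use v(x) = x^0.8
26^0.8 = 13.5512
v(26) = 13.55


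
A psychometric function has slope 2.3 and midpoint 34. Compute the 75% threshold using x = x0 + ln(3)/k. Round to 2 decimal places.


At P = 0.75: 0.75 = 1/(1 + e^(-k*(x-x0)))
Solving: e^(-k*(x-x0)) = 1/3
x = x0 + ln(3)/k
ln(3) = 1.0986
x = 34 + 1.0986/2.3
= 34 + 0.4777
= 34.48


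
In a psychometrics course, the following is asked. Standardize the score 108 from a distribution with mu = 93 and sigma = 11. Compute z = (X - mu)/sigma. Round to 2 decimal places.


z = (X - mu) / sigma
= (108 - 93) / 11
= 15 / 11
= 1.36


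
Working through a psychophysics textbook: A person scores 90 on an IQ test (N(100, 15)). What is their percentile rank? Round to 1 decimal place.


z = (IQ - mean) / SD
z = (90 - 100) / 15 = -0.6667
Percentile = Phi(-0.6667) * 100
Phi(-0.6667) = 0.252482
= 25.2


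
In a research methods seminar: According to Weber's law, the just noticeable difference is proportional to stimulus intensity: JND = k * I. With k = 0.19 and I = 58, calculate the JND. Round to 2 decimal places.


JND = k * I
JND = 0.19 * 58
= 11.02


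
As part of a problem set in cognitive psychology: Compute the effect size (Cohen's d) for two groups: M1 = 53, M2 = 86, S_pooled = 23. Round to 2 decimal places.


Cohen's d = (M1 - M2) / S_pooled
= (53 - 86) / 23
= -33 / 23
= -1.43


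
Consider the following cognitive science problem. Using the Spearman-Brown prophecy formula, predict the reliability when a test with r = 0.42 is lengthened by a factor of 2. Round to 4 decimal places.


r_new = n*r / (1 + (n-1)*r)
Numerator = 2 * 0.42 = 0.84
Denominator = 1 + 1 * 0.42 = 1.42
r_new = 0.84 / 1.42
= 0.5915


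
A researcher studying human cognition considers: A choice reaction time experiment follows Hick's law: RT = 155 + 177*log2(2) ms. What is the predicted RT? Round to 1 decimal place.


RT = 155 + 177 * log2(2)
log2(2) = 1.0
RT = 155 + 177 * 1.0
= 155 + 177.0
= 332.0 ms


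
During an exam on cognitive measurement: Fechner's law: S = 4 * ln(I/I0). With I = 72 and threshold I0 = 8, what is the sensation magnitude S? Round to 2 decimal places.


S = 4 * ln(72/8)
I/I0 = 9.0
ln(9.0) = 2.1972
S = 4 * 2.1972
= 8.79


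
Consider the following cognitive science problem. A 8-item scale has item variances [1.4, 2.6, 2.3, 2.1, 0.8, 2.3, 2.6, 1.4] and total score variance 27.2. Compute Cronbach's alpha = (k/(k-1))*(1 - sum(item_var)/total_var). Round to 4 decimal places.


alpha = (k/(k-1)) * (1 - sum(s_i^2)/s_total^2)
sum(item variances) = 15.5
k/(k-1) = 8/7 = 1.142857
1 - 15.5/27.2 = 1 - 0.569853 = 0.430147
alpha = 1.142857 * 0.430147
= 0.4916


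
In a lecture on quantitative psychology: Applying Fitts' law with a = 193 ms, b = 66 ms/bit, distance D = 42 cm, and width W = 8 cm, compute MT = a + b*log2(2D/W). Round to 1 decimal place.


MT = 193 + 66 * log2(2*42/8)
2D/W = 10.5
log2(10.5) = 3.3923
MT = 193 + 66 * 3.3923
= 416.9 ms


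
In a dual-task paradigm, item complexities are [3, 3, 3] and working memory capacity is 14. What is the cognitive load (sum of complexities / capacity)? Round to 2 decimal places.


Total complexity = 3 + 3 + 3 = 9
Load = total / capacity = 9 / 14
= 0.64


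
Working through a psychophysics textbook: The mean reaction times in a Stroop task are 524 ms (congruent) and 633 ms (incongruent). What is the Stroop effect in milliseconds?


Stroop effect = RT(incongruent) - RT(congruent)
= 633 - 524
= 109 ms


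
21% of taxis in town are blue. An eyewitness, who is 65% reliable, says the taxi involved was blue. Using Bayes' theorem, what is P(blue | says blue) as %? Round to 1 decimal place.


P(blue | says blue) = P(says blue | blue)*P(blue) / [P(says blue | blue)*P(blue) + P(says blue | not blue)*P(not blue)]
Numerator = 0.65 * 0.21 = 0.1365
False identification = 0.35 * 0.79 = 0.2765
P = 0.1365 / (0.1365 + 0.2765)
= 0.1365 / 0.413
As percentage = 33.1


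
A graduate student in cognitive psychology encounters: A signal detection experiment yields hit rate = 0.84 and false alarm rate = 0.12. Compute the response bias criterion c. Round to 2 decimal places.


c = -0.5 * (z(HR) + z(FAR))
z(0.84) = 0.9945
z(0.12) = -1.175
c = -0.5 * (0.9945 + -1.175)
= -0.5 * -0.1805
= 0.09


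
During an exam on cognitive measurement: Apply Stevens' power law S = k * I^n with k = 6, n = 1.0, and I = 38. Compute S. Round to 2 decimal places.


S = 6 * 38^1.0
38^1.0 = 38.0
S = 6 * 38.0
= 228.00


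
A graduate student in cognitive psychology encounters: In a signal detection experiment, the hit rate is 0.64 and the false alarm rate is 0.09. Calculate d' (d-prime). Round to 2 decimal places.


d' = z(HR) - z(FAR)
z(0.64) = 0.3585
z(0.09) = -1.3408
d' = 0.3585 - -1.3408
= 1.70


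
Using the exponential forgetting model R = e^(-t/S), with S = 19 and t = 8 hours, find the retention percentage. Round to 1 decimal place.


R = e^(-t/S)
-t/S = -8/19 = -0.421053
R = e^(-0.421053) = 0.656355
Percentage = 0.656355 * 100
= 65.6


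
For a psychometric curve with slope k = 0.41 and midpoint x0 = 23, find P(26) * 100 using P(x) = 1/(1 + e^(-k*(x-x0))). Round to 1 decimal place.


P(x) = 1/(1 + e^(-0.41*(26 - 23)))
Exponent = -0.41 * 3 = -1.23
e^(-1.23) = 0.292293
P = 1/(1 + 0.292293) = 0.773818
Percentage = 77.4


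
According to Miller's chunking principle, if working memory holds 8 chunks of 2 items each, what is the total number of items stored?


Total items = chunks * items_per_chunk
= 8 * 2
= 16


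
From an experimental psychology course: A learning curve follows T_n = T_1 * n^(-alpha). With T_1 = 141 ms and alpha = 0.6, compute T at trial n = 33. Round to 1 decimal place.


T_n = 141 * 33^(-0.6)
33^(-0.6) = 0.122713
T_n = 141 * 0.122713
= 17.3 ms


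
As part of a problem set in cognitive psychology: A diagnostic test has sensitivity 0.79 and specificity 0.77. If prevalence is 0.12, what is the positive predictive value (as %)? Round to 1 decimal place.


PPV = (sens * prev) / (sens * prev + (1-spec) * (1-prev))
Numerator = 0.79 * 0.12 = 0.0948
P(positive and no disease) = (1 - spec) * (1 - prev) = (1 - 0.77) * (1 - 0.12) = 0.2024
Denominator = 0.0948 + 0.2024 = 0.2972
PPV = 0.0948 / 0.2972 = 0.318977
As percentage = 31.9


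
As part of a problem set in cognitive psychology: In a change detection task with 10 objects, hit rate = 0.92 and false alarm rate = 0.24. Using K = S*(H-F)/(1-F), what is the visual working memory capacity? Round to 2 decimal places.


K = S * (H - F) / (1 - F)
H - F = 0.68
1 - F = 0.76
K = 10 * 0.68 / 0.76
= 8.95


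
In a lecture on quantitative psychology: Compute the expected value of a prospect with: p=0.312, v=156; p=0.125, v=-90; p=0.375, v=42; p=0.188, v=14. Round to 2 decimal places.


EU = sum(p_i * v_i)
0.312 * 156 = 48.672
0.125 * -90 = -11.25
0.375 * 42 = 15.75
0.188 * 14 = 2.632
EU = 48.672 + -11.25 + 15.75 + 2.632
= 55.80


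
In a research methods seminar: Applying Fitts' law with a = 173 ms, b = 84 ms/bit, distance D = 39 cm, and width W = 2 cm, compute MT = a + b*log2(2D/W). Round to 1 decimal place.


MT = 173 + 84 * log2(2*39/2)
2D/W = 39.0
log2(39.0) = 5.2854
MT = 173 + 84 * 5.2854
= 617.0 ms


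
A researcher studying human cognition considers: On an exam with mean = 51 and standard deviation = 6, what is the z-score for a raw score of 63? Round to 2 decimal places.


z = (X - mu) / sigma
= (63 - 51) / 6
= 12 / 6
= 2.00


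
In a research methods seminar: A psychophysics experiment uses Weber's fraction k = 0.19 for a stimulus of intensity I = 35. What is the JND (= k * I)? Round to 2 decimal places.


JND = k * I
JND = 0.19 * 35
= 6.65


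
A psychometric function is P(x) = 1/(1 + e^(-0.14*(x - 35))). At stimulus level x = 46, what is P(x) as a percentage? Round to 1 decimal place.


P(x) = 1/(1 + e^(-0.14*(46 - 35)))
Exponent = -0.14 * 11 = -1.54
e^(-1.54) = 0.214381
P = 1/(1 + 0.214381) = 0.823465
Percentage = 82.3


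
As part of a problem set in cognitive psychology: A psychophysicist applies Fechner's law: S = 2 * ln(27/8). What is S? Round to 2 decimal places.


S = 2 * ln(27/8)
I/I0 = 3.375
ln(3.375) = 1.2164
S = 2 * 1.2164
= 2.43


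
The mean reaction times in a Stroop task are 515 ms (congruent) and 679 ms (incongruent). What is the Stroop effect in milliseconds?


Stroop effect = RT(incongruent) - RT(congruent)
= 679 - 515
= 164 ms


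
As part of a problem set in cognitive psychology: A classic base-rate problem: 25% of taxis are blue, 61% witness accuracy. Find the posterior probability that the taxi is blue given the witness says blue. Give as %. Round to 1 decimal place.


P(blue | says blue) = P(says blue | blue)*P(blue) / [P(says blue | blue)*P(blue) + P(says blue | not blue)*P(not blue)]
Numerator = 0.61 * 0.25 = 0.1525
False identification = 0.39 * 0.75 = 0.2925
P = 0.1525 / (0.1525 + 0.2925)
= 0.1525 / 0.445
As percentage = 34.3


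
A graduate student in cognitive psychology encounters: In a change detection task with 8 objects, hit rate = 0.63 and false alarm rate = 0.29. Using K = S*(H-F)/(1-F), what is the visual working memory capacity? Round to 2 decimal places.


K = S * (H - F) / (1 - F)
H - F = 0.34
1 - F = 0.71
K = 8 * 0.34 / 0.71
= 3.83


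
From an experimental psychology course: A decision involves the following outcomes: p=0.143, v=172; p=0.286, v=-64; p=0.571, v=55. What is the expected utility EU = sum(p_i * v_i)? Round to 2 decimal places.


EU = sum(p_i * v_i)
0.143 * 172 = 24.596
0.286 * -64 = -18.304
0.571 * 55 = 31.405
EU = 24.596 + -18.304 + 31.405
= 37.70


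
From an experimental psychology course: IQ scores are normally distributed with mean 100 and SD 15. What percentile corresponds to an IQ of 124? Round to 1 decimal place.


z = (IQ - mean) / SD
z = (124 - 100) / 15 = 1.6
Percentile = Phi(1.6) * 100
Phi(1.6) = 0.945201
= 94.5


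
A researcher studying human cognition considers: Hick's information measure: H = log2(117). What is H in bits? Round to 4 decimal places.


H = log2(n)
H = log2(117)
= 6.8704


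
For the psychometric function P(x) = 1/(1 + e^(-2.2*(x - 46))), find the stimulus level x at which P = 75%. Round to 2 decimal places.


At P = 0.75: 0.75 = 1/(1 + e^(-k*(x-x0)))
Solving: e^(-k*(x-x0)) = 1/3
x = x0 + ln(3)/k
ln(3) = 1.0986
x = 46 + 1.0986/2.2
= 46 + 0.4994
= 46.50


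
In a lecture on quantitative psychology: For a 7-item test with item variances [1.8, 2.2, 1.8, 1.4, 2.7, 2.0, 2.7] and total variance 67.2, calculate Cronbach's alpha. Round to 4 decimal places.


alpha = (k/(k-1)) * (1 - sum(s_i^2)/s_total^2)
sum(item variances) = 14.6
k/(k-1) = 7/6 = 1.166667
1 - 14.6/67.2 = 1 - 0.217262 = 0.782738
alpha = 1.166667 * 0.782738
= 0.9132


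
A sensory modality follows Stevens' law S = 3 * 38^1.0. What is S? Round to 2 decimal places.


S = 3 * 38^1.0
38^1.0 = 38.0
S = 3 * 38.0
= 114.00


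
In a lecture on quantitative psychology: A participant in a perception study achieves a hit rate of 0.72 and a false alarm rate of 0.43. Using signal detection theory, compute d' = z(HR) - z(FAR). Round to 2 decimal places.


d' = z(HR) - z(FAR)
z(0.72) = 0.5828
z(0.43) = -0.1764
d' = 0.5828 - -0.1764
= 0.76


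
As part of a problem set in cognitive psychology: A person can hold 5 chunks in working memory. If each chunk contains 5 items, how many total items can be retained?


Total items = chunks * items_per_chunk
= 5 * 5
= 25


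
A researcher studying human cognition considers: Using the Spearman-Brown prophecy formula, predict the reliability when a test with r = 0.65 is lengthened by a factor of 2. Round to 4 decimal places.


r_new = n*r / (1 + (n-1)*r)
Numerator = 2 * 0.65 = 1.3
Denominator = 1 + 1 * 0.65 = 1.65
r_new = 1.3 / 1.65
= 0.7879


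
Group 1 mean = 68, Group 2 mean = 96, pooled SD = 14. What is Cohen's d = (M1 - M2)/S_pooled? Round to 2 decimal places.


Cohen's d = (M1 - M2) / S_pooled
= (68 - 96) / 14
= -28 / 14
= -2.00


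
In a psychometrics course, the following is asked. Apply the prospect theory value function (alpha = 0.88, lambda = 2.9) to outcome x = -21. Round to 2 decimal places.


Since x = -21 < 0, use v(x) = -lambda*(-x)^alpha
(-x) = 21
21^0.88 = 14.5731
v(-21) = -2.9 * 14.5731
= -42.26


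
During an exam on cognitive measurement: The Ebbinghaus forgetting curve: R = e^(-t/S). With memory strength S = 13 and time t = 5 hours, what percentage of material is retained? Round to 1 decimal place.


R = e^(-t/S)
-t/S = -5/13 = -0.384615
R = e^(-0.384615) = 0.680713
Percentage = 0.680713 * 100
= 68.1


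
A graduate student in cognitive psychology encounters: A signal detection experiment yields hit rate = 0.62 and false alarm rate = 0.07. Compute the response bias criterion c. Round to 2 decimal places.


c = -0.5 * (z(HR) + z(FAR))
z(0.62) = 0.3055
z(0.07) = -1.4758
c = -0.5 * (0.3055 + -1.4758)
= -0.5 * -1.1703
= 0.59


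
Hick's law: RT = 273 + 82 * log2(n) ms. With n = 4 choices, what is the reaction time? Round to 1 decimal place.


RT = 273 + 82 * log2(4)
log2(4) = 2.0
RT = 273 + 82 * 2.0
= 273 + 164.0
= 437.0 ms


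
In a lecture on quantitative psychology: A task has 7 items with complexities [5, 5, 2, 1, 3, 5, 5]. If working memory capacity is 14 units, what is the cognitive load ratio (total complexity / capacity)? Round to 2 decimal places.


Total complexity = 5 + 5 + 2 + 1 + 3 + 5 + 5 = 26
Load = total / capacity = 26 / 14
= 1.86


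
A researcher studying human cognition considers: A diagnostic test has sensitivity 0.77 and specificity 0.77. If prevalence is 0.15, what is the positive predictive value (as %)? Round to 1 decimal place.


PPV = (sens * prev) / (sens * prev + (1-spec) * (1-prev))
Numerator = 0.77 * 0.15 = 0.1155
P(positive and no disease) = (1 - spec) * (1 - prev) = (1 - 0.77) * (1 - 0.15) = 0.1955
Denominator = 0.1155 + 0.1955 = 0.311
PPV = 0.1155 / 0.311 = 0.371383
As percentage = 37.1


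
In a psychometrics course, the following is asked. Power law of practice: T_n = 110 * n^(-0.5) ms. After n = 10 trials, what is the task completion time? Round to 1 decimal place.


T_n = 110 * 10^(-0.5)
10^(-0.5) = 0.316228
T_n = 110 * 0.316228
= 34.8 ms


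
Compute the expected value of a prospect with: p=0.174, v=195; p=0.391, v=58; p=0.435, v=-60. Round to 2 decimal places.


EU = sum(p_i * v_i)
0.174 * 195 = 33.93
0.391 * 58 = 22.678
0.435 * -60 = -26.1
EU = 33.93 + 22.678 + -26.1
= 30.51


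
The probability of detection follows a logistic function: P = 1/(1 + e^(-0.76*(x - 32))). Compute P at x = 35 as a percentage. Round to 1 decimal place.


P(x) = 1/(1 + e^(-0.76*(35 - 32)))
Exponent = -0.76 * 3 = -2.28
e^(-2.28) = 0.102284
P = 1/(1 + 0.102284) = 0.907207
Percentage = 90.7


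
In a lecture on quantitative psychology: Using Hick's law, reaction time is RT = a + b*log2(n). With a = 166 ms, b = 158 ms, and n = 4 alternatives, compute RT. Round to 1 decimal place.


RT = 166 + 158 * log2(4)
log2(4) = 2.0
RT = 166 + 158 * 2.0
= 166 + 316.0
= 482.0 ms


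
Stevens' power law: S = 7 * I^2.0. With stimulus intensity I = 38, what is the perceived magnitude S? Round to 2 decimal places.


S = 7 * 38^2.0
38^2.0 = 1444.0
S = 7 * 1444.0
= 10108.00


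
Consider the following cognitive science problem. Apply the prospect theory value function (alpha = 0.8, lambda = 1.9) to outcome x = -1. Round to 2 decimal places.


Since x = -1 < 0, use v(x) = -lambda*(-x)^alpha
(-x) = 1
1^0.8 = 1.0
v(-1) = -1.9 * 1.0
= -1.90


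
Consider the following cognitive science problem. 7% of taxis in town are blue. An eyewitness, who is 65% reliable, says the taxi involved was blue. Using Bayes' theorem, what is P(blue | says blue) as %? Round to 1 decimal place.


P(blue | says blue) = P(says blue | blue)*P(blue) / [P(says blue | blue)*P(blue) + P(says blue | not blue)*P(not blue)]
Numerator = 0.65 * 0.07 = 0.0455
False identification = 0.35 * 0.93 = 0.3255
P = 0.0455 / (0.0455 + 0.3255)
= 0.0455 / 0.371
As percentage = 12.3


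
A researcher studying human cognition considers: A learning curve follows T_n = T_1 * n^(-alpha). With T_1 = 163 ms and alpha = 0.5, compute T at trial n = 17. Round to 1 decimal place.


T_n = 163 * 17^(-0.5)
17^(-0.5) = 0.242536
T_n = 163 * 0.242536
= 39.5 ms


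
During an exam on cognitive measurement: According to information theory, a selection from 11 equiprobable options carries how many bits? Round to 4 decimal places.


H = log2(n)
H = log2(11)
= 3.4594


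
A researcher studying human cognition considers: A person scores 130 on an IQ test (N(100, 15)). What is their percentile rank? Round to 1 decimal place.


z = (IQ - mean) / SD
z = (130 - 100) / 15 = 2.0
Percentile = Phi(2.0) * 100
Phi(2.0) = 0.97725
= 97.7


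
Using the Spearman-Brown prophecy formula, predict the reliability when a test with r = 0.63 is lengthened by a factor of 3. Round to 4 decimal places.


r_new = n*r / (1 + (n-1)*r)
Numerator = 3 * 0.63 = 1.89
Denominator = 1 + 2 * 0.63 = 2.26
r_new = 1.89 / 2.26
= 0.8363


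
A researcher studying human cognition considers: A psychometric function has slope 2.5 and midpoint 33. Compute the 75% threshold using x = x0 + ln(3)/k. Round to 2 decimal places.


At P = 0.75: 0.75 = 1/(1 + e^(-k*(x-x0)))
Solving: e^(-k*(x-x0)) = 1/3
x = x0 + ln(3)/k
ln(3) = 1.0986
x = 33 + 1.0986/2.5
= 33 + 0.4394
= 33.44


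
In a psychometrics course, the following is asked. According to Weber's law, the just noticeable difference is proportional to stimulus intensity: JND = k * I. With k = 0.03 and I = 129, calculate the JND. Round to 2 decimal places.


JND = k * I
JND = 0.03 * 129
= 3.87


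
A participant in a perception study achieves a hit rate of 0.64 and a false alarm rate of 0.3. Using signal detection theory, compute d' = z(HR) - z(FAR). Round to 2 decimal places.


d' = z(HR) - z(FAR)
z(0.64) = 0.3585
z(0.3) = -0.5244
d' = 0.3585 - -0.5244
= 0.88


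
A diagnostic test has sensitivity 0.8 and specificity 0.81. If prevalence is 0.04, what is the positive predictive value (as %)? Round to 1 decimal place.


PPV = (sens * prev) / (sens * prev + (1-spec) * (1-prev))
Numerator = 0.8 * 0.04 = 0.032
P(positive and no disease) = (1 - spec) * (1 - prev) = (1 - 0.81) * (1 - 0.04) = 0.1824
Denominator = 0.032 + 0.1824 = 0.2144
PPV = 0.032 / 0.2144 = 0.149254
As percentage = 14.9


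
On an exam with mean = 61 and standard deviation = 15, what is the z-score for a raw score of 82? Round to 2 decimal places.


z = (X - mu) / sigma
= (82 - 61) / 15
= 21 / 15
= 1.40
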